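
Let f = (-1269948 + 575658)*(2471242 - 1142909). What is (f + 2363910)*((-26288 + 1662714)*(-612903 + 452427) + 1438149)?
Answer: 242187008184067589171820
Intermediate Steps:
f = -922248318570 (f = -694290*1328333 = -922248318570)
(f + 2363910)*((-26288 + 1662714)*(-612903 + 452427) + 1438149) = (-922248318570 + 2363910)*((-26288 + 1662714)*(-612903 + 452427) + 1438149) = -922245954660*(1636426*(-160476) + 1438149) = -922245954660*(-262607098776 + 1438149) = -922245954660*(-262605660627) = 242187008184067589171820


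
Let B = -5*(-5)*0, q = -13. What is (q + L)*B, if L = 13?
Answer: 0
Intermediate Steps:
B = 0 (B = 25*0 = 0)
(q + L)*B = (-13 + 13)*0 = 0*0 = 0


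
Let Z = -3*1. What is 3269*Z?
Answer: -9807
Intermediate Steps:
Z = -3
3269*Z = 3269*(-3) = -9807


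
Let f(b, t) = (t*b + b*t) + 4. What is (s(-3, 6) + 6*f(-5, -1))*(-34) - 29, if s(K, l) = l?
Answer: -3089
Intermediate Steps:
f(b, t) = 4 + 2*b*t (f(b, t) = (b*t + b*t) + 4 = 2*b*t + 4 = 4 + 2*b*t)
(s(-3, 6) + 6*f(-5, -1))*(-34) - 29 = (6 + 6*(4 + 2*(-5)*(-1)))*(-34) - 29 = (6 + 6*(4 + 10))*(-34) - 29 = (6 + 6*14)*(-34) - 29 = (6 + 84)*(-34) - 29 = 90*(-34) - 29 = -3060 - 29 = -3089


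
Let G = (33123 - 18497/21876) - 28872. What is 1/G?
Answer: 21876/92976379 ≈ 0.00023529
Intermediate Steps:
G = 92976379/21876 (G = (33123 - 18497*1/21876) - 28872 = (33123 - 18497/21876) - 28872 = 724580251/21876 - 28872 = 92976379/21876 ≈ 4250.2)
1/G = 1/(92976379/21876) = 21876/92976379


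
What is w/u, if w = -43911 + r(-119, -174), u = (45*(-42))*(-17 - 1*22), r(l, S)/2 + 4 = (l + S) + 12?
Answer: -14827/24570 ≈ -0.60346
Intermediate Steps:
r(l, S) = 16 + 2*S + 2*l (r(l, S) = -8 + 2*((l + S) + 12) = -8 + 2*((S + l) + 12) = -8 + 2*(12 + S + l) = -8 + (24 + 2*S + 2*l) = 16 + 2*S + 2*l)
u = 73710 (u = -1890*(-17 - 22) = -1890*(-39) = 73710)
w = -44481 (w = -43911 + (16 + 2*(-174) + 2*(-119)) = -43911 + (16 - 348 - 238) = -43911 - 570 = -44481)
w/u = -44481/73710 = -44481*1/73710 = -14827/24570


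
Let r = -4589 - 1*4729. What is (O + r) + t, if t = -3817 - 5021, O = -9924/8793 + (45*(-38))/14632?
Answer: -389349373909/21443196 ≈ -18157.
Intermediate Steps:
O = -26707333/21443196 (O = -9924*1/8793 - 1710*1/14632 = -3308/2931 - 855/7316 = -26707333/21443196 ≈ -1.2455)
t = -8838
r = -9318 (r = -4589 - 4729 = -9318)
(O + r) + t = (-26707333/21443196 - 9318) - 8838 = -199834407661/21443196 - 8838 = -389349373909/21443196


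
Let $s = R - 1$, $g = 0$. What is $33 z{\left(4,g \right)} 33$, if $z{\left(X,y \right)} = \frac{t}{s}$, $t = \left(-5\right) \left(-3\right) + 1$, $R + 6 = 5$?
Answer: $-8712$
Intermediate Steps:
$R = -1$ ($R = -6 + 5 = -1$)
$t = 16$ ($t = 15 + 1 = 16$)
$s = -2$ ($s = -1 - 1 = -2$)
$z{\left(X,y \right)} = -8$ ($z{\left(X,y \right)} = \frac{16}{-2} = 16 \left(- \frac{1}{2}\right) = -8$)
$33 z{\left(4,g \right)} 33 = 33 \left(-8\right) 33 = \left(-264\right) 33 = -8712$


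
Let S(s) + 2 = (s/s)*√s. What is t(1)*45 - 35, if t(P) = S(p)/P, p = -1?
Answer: -125 + 45*I ≈ -125.0 + 45.0*I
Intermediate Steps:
S(s) = -2 + √s (S(s) = -2 + (s/s)*√s = -2 + 1*√s = -2 + √s)
t(P) = (-2 + I)/P (t(P) = (-2 + √(-1))/P = (-2 + I)/P)
t(1)*45 - 35 = ((-2 + I)/1)*45 - 35 = (1*(-2 + I))*45 - 35 = (-2 + I)*45 - 35 = (-90 + 45*I) - 35 = -125 + 45*I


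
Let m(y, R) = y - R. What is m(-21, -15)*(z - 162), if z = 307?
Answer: -870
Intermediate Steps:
m(-21, -15)*(z - 162) = (-21 - 1*(-15))*(307 - 162) = (-21 + 15)*145 = -6*145 = -870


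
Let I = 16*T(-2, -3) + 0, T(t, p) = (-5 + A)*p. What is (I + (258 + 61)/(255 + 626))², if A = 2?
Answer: 16175515489/776161 ≈ 20840.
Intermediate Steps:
T(t, p) = -3*p (T(t, p) = (-5 + 2)*p = -3*p)
I = 144 (I = 16*(-3*(-3)) + 0 = 16*9 + 0 = 144 + 0 = 144)
(I + (258 + 61)/(255 + 626))² = (144 + (258 + 61)/(255 + 626))² = (144 + 319/881)² = (127183/881)² = 16175515489/776161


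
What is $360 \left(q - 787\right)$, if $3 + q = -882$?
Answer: $-601920$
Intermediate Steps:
$q = -885$ ($q = -3 - 882 = -885$)
$360 \left(q - 787\right) = 360 \left(-885 - 787\right) = 360 \left(-1672\right) = -601920$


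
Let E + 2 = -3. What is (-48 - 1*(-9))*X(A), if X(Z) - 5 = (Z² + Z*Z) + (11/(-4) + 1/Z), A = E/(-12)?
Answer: -23387/120 ≈ -194.89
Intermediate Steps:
E = -5 (E = -2 - 3 = -5)
A = 5/12 (A = -5/(-12) = -5*(-1/12) = 5/12 ≈ 0.41667)
X(Z) = 9/4 + 1/Z + 2*Z² (X(Z) = 5 + ((Z² + Z*Z) + (11/(-4) + 1/Z)) = 5 + ((Z² + Z²) + (11*(-¼) + 1/Z)) = 5 + (2*Z² + (-11/4 + 1/Z)) = 5 + (-11/4 + 1/Z + 2*Z²) = 9/4 + 1/Z + 2*Z²)
(-48 - 1*(-9))*X(A) = (-48 - 1*(-9))*(9/4 + 1/(5/12) + 2*(5/12)²) = (-48 + 9)*(9/4 + 12/5 + 2*(25/144)) = -39*(9/4 + 12/5 + 25/72) = -39*1799/360 = -23387/120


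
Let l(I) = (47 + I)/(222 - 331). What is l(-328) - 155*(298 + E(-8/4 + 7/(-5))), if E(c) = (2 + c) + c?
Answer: -4953333/109 ≈ -45443.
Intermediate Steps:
E(c) = 2 + 2*c
l(I) = -47/109 - I/109 (l(I) = (47 + I)/(-109) = (47 + I)*(-1/109) = -47/109 - I/109)
l(-328) - 155*(298 + E(-8/4 + 7/(-5))) = (-47/109 - 1/109*(-328)) - 155*(298 + (2 + 2*(-8/4 + 7/(-5)))) = (-47/109 + 328/109) - 155*(298 + (2 + 2*(-8*¼ + 7*(-⅕)))) = 281/109 - 155*(298 + (2 + 2*(-2 - 7/5))) = 281/109 - 155*(298 + (2 + 2*(-17/5))) = 281/109 - 155*(298 + (2 - 34/5)) = 281/109 - 155*(298 - 24/5) = 281/109 - 155*1466/5 = 281/109 - 45446 = -4953333/109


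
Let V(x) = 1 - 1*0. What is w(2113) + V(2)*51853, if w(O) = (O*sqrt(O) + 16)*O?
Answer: 85661 + 4464769*sqrt(2113) ≈ 2.0532e+8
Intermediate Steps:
w(O) = O*(16 + O**(3/2)) (w(O) = (O**(3/2) + 16)*O = (16 + O**(3/2))*O = O*(16 + O**(3/2)))
V(x) = 1 (V(x) = 1 + 0 = 1)
w(2113) + V(2)*51853 = (2113**(5/2) + 16*2113) + 1*51853 = (4464769*sqrt(2113) + 33808) + 51853 = (33808 + 4464769*sqrt(2113)) + 51853 = 85661 + 4464769*sqrt(2113)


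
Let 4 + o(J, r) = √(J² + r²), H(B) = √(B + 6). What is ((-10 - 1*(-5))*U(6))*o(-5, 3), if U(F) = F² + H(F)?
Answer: 10*(4 - √34)*(18 + √3) ≈ -361.28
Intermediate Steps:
H(B) = √(6 + B)
o(J, r) = -4 + √(J² + r²)
U(F) = F² + √(6 + F)
((-10 - 1*(-5))*U(6))*o(-5, 3) = ((-10 - 1*(-5))*(6² + √(6 + 6)))*(-4 + √((-5)² + 3²)) = ((-10 + 5)*(36 + √12))*(-4 + √(25 + 9)) = (-5*(36 + 2*√3))*(-4 + √34) = (-180 - 10*√3)*(-4 + √34)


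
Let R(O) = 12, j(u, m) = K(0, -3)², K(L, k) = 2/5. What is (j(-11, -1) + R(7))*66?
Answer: 20064/25 ≈ 802.56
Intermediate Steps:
K(L, k) = ⅖ (K(L, k) = 2*(⅕) = ⅖)
j(u, m) = 4/25 (j(u, m) = (⅖)² = 4/25)
(j(-11, -1) + R(7))*66 = (4/25 + 12)*66 = (304/25)*66 = 20064/25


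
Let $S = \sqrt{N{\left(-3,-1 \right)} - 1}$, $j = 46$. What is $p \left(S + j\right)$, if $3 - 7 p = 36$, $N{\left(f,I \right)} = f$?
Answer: $- \frac{1518}{7} - \frac{66 i}{7} \approx -216.86 - 9.4286 i$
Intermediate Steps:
$S = 2 i$ ($S = \sqrt{-3 - 1} = \sqrt{-4} = 2 i \approx 2.0 i$)
$p = - \frac{33}{7}$ ($p = \frac{3}{7} - \frac{36}{7} = - \frac{33}{7} \approx -4.7143$)
$p \left(S + j\right) = - \frac{33 \left(2 i + 46\right)}{7} = - \frac{33 \left(46 + 2 i\right)}{7} = - \frac{1518}{7} - \frac{66 i}{7}$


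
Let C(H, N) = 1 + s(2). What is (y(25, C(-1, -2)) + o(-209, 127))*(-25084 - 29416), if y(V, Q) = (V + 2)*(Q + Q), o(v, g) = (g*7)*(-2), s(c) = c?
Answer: 88072000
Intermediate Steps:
o(v, g) = -14*g (o(v, g) = (7*g)*(-2) = -14*g)
C(H, N) = 3 (C(H, N) = 1 + 2 = 3)
y(V, Q) = 2*Q*(2 + V) (y(V, Q) = (2 + V)*(2*Q) = 2*Q*(2 + V))
(y(25, C(-1, -2)) + o(-209, 127))*(-25084 - 29416) = (2*3*(2 + 25) - 14*127)*(-25084 - 29416) = (2*3*27 - 1778)*(-54500) = (162 - 1778)*(-54500) = -1616*(-54500) = 88072000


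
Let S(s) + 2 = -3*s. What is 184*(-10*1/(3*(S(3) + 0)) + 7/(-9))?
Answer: -8648/99 ≈ -87.354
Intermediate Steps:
S(s) = -2 - 3*s
184*(-10*1/(3*(S(3) + 0)) + 7/(-9)) = 184*(-10*1/(3*((-2 - 3*3) + 0)) + 7/(-9)) = 184*(-10*1/(3*((-2 - 9) + 0)) + 7*(-1/9)) = 184*(-10*1/(3*(-11 + 0)) - 7/9) = 184*(-10/(3*(-11)) - 7/9) = 184*(-10/(-33) - 7/9) = 184*(-10*(-1/33) - 7/9) = 184*(10/33 - 7/9) = 184*(-47/99) = -8648/99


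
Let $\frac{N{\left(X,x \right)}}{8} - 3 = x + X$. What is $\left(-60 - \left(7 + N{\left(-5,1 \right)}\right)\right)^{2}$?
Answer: $3481$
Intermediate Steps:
$N{\left(X,x \right)} = 24 + 8 X + 8 x$ ($N{\left(X,x \right)} = 24 + 8 \left(x + X\right) = 24 + 8 \left(X + x\right) = 24 + \left(8 X + 8 x\right) = 24 + 8 X + 8 x$)
$\left(-60 - \left(7 + N{\left(-5,1 \right)}\right)\right)^{2} = \left(-60 - \left(31 - 40 + 8\right)\right)^{2} = \left(-60 - -1\right)^{2} = \left(-60 + \left(-7 + 8\right)\right)^{2} = \left(-60 + 1\right)^{2} = \left(-59\right)^{2} = 3481$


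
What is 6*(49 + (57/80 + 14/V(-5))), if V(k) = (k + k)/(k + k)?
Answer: 15291/40 ≈ 382.27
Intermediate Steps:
V(k) = 1 (V(k) = (2*k)/((2*k)) = (2*k)*(1/(2*k)) = 1)
6*(49 + (57/80 + 14/V(-5))) = 6*(49 + (57/80 + 14/1)) = 6*(49 + (57*(1/80) + 14*1)) = 6*(49 + (57/80 + 14)) = 6*(49 + 1177/80) = 6*(5097/80) = 15291/40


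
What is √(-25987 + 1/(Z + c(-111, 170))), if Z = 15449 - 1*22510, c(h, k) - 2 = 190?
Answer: 96*I*√133045661/6869 ≈ 161.2*I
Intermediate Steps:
c(h, k) = 192 (c(h, k) = 2 + 190 = 192)
Z = -7061 (Z = 15449 - 22510 = -7061)
√(-25987 + 1/(Z + c(-111, 170))) = √(-25987 + 1/(-7061 + 192)) = √(-25987 + 1/(-6869)) = √(-25987 - 1/6869) = √(-178504704/6869) = 96*I*√133045661/6869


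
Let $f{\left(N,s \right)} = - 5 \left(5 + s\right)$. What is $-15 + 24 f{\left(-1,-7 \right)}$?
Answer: $225$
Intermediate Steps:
$f{\left(N,s \right)} = -25 - 5 s$
$-15 + 24 f{\left(-1,-7 \right)} = -15 + 24 \left(-25 - -35\right) = -15 + 24 \left(-25 + 35\right) = -15 + 24 \cdot 10 = -15 + 240 = 225$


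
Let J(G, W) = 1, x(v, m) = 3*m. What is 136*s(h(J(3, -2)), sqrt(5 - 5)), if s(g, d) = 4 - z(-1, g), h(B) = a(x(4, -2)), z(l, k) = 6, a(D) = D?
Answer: -272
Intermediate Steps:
h(B) = -6 (h(B) = 3*(-2) = -6)
s(g, d) = -2 (s(g, d) = 4 - 1*6 = 4 - 6 = -2)
136*s(h(J(3, -2)), sqrt(5 - 5)) = 136*(-2) = -272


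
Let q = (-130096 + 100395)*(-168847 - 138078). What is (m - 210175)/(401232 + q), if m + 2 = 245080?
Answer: 34903/9116380657 ≈ 3.8286e-6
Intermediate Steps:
m = 245078 (m = -2 + 245080 = 245078)
q = 9115979425 (q = -29701*(-306925) = 9115979425)
(m - 210175)/(401232 + q) = (245078 - 210175)/(401232 + 9115979425) = 34903/9116380657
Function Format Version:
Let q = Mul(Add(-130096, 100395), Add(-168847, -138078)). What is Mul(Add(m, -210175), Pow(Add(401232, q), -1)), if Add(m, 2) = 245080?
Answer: Rational(34903, 9116380657) ≈ 3.8286e-6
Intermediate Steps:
m = 245078 (m = Add(-2, 245080) = 245078)
q = 9115979425 (q = Mul(-29701, -306925) = 9115979425)
Mul(Add(m, -210175), Pow(Add(401232, q), -1)) = Mul(Add(245078, -210175), Pow(Add(401232, 9115979425), -1)) = Mul(34903, Pow(9116380657, -1)) = Mul(34903, Rational(1, 9116380657)) = Rational(34903, 9116380657)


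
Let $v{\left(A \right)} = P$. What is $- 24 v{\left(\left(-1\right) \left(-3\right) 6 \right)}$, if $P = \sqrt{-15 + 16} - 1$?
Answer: $0$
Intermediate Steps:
$P = 0$ ($P = \sqrt{1} - 1 = 1 - 1 = 0$)
$v{\left(A \right)} = 0$
$- 24 v{\left(\left(-1\right) \left(-3\right) 6 \right)} = \left(-24\right) 0 = 0$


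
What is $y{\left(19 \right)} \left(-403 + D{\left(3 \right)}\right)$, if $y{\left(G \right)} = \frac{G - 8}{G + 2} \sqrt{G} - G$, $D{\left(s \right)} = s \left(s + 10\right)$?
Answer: $6916 - \frac{572 \sqrt{19}}{3} \approx 6084.9$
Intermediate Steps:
$D{\left(s \right)} = s \left(10 + s\right)$
$y{\left(G \right)} = - G + \frac{\sqrt{G} \left(-8 + G\right)}{2 + G}$ ($y{\left(G \right)} = \frac{-8 + G}{2 + G} \sqrt{G} - G = \frac{\sqrt{G} \left(-8 + G\right)}{2 + G} - G = - G + \frac{\sqrt{G} \left(-8 + G\right)}{2 + G}$)
$y{\left(19 \right)} \left(-403 + D{\left(3 \right)}\right) = \frac{19^{\frac{3}{2}} - 19^{2} - 8 \sqrt{19} - 38}{2 + 19} \left(-403 + 3 \left(10 + 3\right)\right) = \frac{19 \sqrt{19} - 361 - 8 \sqrt{19} - 38}{21} \left(-403 + 3 \cdot 13\right) = \frac{19 \sqrt{19} - 361 - 8 \sqrt{19} - 38}{21} \left(-403 + 39\right) = \frac{-399 + 11 \sqrt{19}}{21} \left(-364\right) = \left(-19 + \frac{11 \sqrt{19}}{21}\right) \left(-364\right) = 6916 - \frac{572 \sqrt{19}}{3}$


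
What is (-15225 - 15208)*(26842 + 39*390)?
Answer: -1279768516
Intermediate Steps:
(-15225 - 15208)*(26842 + 39*390) = -30433*(26842 + 15210) = -30433*42052 = -1279768516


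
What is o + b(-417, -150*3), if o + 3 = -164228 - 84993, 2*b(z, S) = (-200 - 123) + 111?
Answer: -249330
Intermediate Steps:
b(z, S) = -106 (b(z, S) = ((-200 - 123) + 111)/2 = (-323 + 111)/2 = (½)*(-212) = -106)
o = -249224 (o = -3 + (-164228 - 84993) = -3 - 249221 = -249224)
o + b(-417, -150*3) = -249224 - 106 = -249330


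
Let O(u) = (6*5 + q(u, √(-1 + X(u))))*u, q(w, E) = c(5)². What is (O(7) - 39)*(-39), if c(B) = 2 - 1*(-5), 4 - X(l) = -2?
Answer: -20046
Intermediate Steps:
X(l) = 6 (X(l) = 4 - 1*(-2) = 4 + 2 = 6)
c(B) = 7 (c(B) = 2 + 5 = 7)
q(w, E) = 49 (q(w, E) = 7² = 49)
O(u) = 79*u (O(u) = (6*5 + 49)*u = (30 + 49)*u = 79*u)
(O(7) - 39)*(-39) = (79*7 - 39)*(-39) = (553 - 39)*(-39) = 514*(-39) = -20046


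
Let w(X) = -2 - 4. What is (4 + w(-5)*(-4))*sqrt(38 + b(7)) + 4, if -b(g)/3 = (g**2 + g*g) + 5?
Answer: 4 + 28*I*sqrt(271) ≈ 4.0 + 460.94*I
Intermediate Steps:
b(g) = -15 - 6*g**2 (b(g) = -3*((g**2 + g*g) + 5) = -3*((g**2 + g**2) + 5) = -3*(2*g**2 + 5) = -3*(5 + 2*g**2) = -15 - 6*g**2)
w(X) = -6
(4 + w(-5)*(-4))*sqrt(38 + b(7)) + 4 = (4 - 6*(-4))*sqrt(38 + (-15 - 6*7**2)) + 4 = (4 + 24)*sqrt(38 + (-15 - 6*49)) + 4 = 28*sqrt(38 + (-15 - 294)) + 4 = 28*sqrt(38 - 309) + 4 = 28*sqrt(-271) + 4 = 28*(I*sqrt(271)) + 4 = 28*I*sqrt(271) + 4 = 4 + 28*I*sqrt(271)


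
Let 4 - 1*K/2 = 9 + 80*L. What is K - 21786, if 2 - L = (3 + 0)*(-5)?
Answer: -24516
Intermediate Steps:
L = 17 (L = 2 - (3 + 0)*(-5) = 2 - 3*(-5) = 2 - 1*(-15) = 2 + 15 = 17)
K = -2730 (K = 8 - 2*(9 + 80*17) = 8 - 2*(9 + 1360) = 8 - 2*1369 = 8 - 2738 = -2730)
K - 21786 = -2730 - 21786 = -24516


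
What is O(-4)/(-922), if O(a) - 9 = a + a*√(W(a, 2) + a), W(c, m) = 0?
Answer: -5/922 + 4*I/461 ≈ -0.005423 + 0.0086768*I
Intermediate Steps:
O(a) = 9 + a + a^(3/2) (O(a) = 9 + (a + a*√(0 + a)) = 9 + (a + a*√a) = 9 + (a + a^(3/2)) = 9 + a + a^(3/2))
O(-4)/(-922) = (9 - 4 + (-4)^(3/2))/(-922) = (9 - 4 - 8*I)*(-1/922) = (5 - 8*I)*(-1/922) = -5/922 + 4*I/461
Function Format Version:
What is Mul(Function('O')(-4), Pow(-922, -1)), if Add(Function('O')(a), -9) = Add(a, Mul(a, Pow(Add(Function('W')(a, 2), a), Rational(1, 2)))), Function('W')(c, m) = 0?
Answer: Add(Rational(-5, 922), Mul(Rational(4, 461), I)) ≈ Add(-0.0054230, Mul(0.0086768, I))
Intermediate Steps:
Function('O')(a) = Add(9, a, Pow(a, Rational(3, 2))) (Function('O')(a) = Add(9, Add(a, Mul(a, Pow(Add(0, a), Rational(1, 2))))) = Add(9, Add(a, Mul(a, Pow(a, Rational(1, 2))))) = Add(9, Add(a, Pow(a, Rational(3, 2)))) = Add(9, a, Pow(a, Rational(3, 2))))
Mul(Function('O')(-4), Pow(-922, -1)) = Mul(Add(9, -4, Pow(-4, Rational(3, 2))), Pow(-922, -1)) = Mul(Add(9, -4, Mul(-8, I)), Rational(-1, 922)) = Mul(Add(5, Mul(-8, I)), Rational(-1, 922)) = Add(Rational(-5, 922), Mul(Rational(4, 461), I))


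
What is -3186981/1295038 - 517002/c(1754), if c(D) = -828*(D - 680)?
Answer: -7842593231/4172612436 ≈ -1.8795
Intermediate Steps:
c(D) = 563040 - 828*D (c(D) = -828*(-680 + D) = 563040 - 828*D)
-3186981/1295038 - 517002/c(1754) = -3186981/1295038 - 517002/(563040 - 828*1754) = -3186981*1/1295038 - 517002/(563040 - 1452312) = -3186981/1295038 - 517002/(-889272) = -3186981/1295038 - 517002*(-1/889272) = -3186981/1295038 + 86167/148212 = -7842593231/4172612436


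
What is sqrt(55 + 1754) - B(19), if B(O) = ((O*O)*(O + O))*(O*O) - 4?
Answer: -4952194 + 3*sqrt(201) ≈ -4.9522e+6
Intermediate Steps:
B(O) = -4 + 2*O**5 (B(O) = (O**2*(2*O))*O**2 - 4 = (2*O**3)*O**2 - 4 = 2*O**5 - 4 = -4 + 2*O**5)
sqrt(55 + 1754) - B(19) = sqrt(55 + 1754) - (-4 + 2*19**5) = sqrt(1809) - (-4 + 2*2476099) = 3*sqrt(201) - (-4 + 4952198) = 3*sqrt(201) - 1*4952194 = 3*sqrt(201) - 4952194 = -4952194 + 3*sqrt(201)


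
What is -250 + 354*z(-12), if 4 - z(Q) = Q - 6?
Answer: 7538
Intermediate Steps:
z(Q) = 10 - Q (z(Q) = 4 - (Q - 6) = 4 - (-6 + Q) = 4 + (6 - Q) = 10 - Q)
-250 + 354*z(-12) = -250 + 354*(10 - 1*(-12)) = -250 + 354*(10 + 12) = -250 + 354*22 = -250 + 7788 = 7538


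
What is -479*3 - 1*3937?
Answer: -5374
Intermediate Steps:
-479*3 - 1*3937 = -1437 - 3937 = -5374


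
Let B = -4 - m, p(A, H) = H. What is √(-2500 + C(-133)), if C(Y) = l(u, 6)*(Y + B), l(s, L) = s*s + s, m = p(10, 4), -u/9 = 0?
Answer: 50*I ≈ 50.0*I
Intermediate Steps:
u = 0 (u = -9*0 = 0)
m = 4
B = -8 (B = -4 - 1*4 = -4 - 4 = -8)
l(s, L) = s + s² (l(s, L) = s² + s = s + s²)
C(Y) = 0 (C(Y) = (0*(1 + 0))*(Y - 8) = (0*1)*(-8 + Y) = 0*(-8 + Y) = 0)
√(-2500 + C(-133)) = √(-2500 + 0) = √(-2500) = 50*I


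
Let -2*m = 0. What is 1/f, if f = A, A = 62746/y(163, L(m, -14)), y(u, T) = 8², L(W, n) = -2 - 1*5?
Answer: 32/31373 ≈ 0.0010200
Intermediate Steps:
m = 0 (m = -½*0 = 0)
L(W, n) = -7 (L(W, n) = -2 - 5 = -7)
y(u, T) = 64
A = 31373/32 (A = 62746/64 = 62746*(1/64) = 31373/32 ≈ 980.41)
f = 31373/32 ≈ 980.41
1/f = 1/(31373/32) = 32/31373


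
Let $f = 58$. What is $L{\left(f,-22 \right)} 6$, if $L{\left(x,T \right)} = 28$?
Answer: $168$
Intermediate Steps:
$L{\left(f,-22 \right)} 6 = 28 \cdot 6 = 168$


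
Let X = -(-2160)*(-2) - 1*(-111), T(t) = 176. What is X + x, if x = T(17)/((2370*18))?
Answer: -44888941/10665 ≈ -4209.0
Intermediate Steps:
x = 44/10665 (x = 176/((2370*18)) = 176/42660 = 176*(1/42660) = 44/10665 ≈ 0.0041256)
X = -4209 (X = -72*60 + 111 = -4320 + 111 = -4209)
X + x = -4209 + 44/10665 = -44888941/10665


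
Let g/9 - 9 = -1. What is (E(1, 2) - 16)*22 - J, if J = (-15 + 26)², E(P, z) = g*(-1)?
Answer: -2057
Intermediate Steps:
g = 72 (g = 81 + 9*(-1) = 81 - 9 = 72)
E(P, z) = -72 (E(P, z) = 72*(-1) = -72)
J = 121 (J = 11² = 121)
(E(1, 2) - 16)*22 - J = (-72 - 16)*22 - 1*121 = -88*22 - 121 = -1936 - 121 = -2057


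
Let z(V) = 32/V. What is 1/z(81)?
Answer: 81/32 ≈ 2.5313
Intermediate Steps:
1/z(81) = 1/(32/81) = 81/32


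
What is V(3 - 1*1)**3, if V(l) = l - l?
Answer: 0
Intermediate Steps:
V(l) = 0
V(3 - 1*1)**3 = 0**3 = 0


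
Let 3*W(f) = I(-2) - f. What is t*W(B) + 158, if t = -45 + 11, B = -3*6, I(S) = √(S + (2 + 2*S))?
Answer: -46 - 68*I/3 ≈ -46.0 - 22.667*I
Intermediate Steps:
I(S) = √(2 + 3*S)
B = -18
t = -34
W(f) = -f/3 + 2*I/3 (W(f) = (√(2 + 3*(-2)) - f)/3 = (√(2 - 6) - f)/3 = (√(-4) - f)/3 = (2*I - f)/3 = (-f + 2*I)/3 = -f/3 + 2*I/3)
t*W(B) + 158 = -34*(-⅓*(-18) + 2*I/3) + 158 = -34*(6 + 2*I/3) + 158 = (-204 - 68*I/3) + 158 = -46 - 68*I/3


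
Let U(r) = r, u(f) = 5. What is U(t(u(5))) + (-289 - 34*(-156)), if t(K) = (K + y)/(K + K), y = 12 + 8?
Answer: 10035/2 ≈ 5017.5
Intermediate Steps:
y = 20
t(K) = (20 + K)/(2*K) (t(K) = (K + 20)/(K + K) = (20 + K)/((2*K)) = (20 + K)*(1/(2*K)) = (20 + K)/(2*K))
U(t(u(5))) + (-289 - 34*(-156)) = (1/2)*(20 + 5)/5 + (-289 - 34*(-156)) = (1/2)*(1/5)*25 + (-289 + 5304) = 5/2 + 5015 = 10035/2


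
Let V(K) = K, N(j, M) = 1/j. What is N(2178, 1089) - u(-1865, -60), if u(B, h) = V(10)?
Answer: -21779/2178 ≈ -9.9995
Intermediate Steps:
u(B, h) = 10
N(2178, 1089) - u(-1865, -60) = 1/2178 - 1*10 = 1/2178 - 10 = -21779/2178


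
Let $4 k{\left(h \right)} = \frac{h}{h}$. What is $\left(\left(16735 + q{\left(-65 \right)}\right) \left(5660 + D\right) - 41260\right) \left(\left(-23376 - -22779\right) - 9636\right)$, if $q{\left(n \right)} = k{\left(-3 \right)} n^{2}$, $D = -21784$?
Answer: $2935923168375$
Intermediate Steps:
$k{\left(h \right)} = \frac{1}{4}$ ($k{\left(h \right)} = \frac{h \frac{1}{h}}{4} = \frac{1}{4} \cdot 1 = \frac{1}{4}$)
$q{\left(n \right)} = \frac{n^{2}}{4}$
$\left(\left(16735 + q{\left(-65 \right)}\right) \left(5660 + D\right) - 41260\right) \left(\left(-23376 - -22779\right) - 9636\right) = \left(\left(16735 + \frac{\left(-65\right)^{2}}{4}\right) \left(5660 - 21784\right) - 41260\right) \left(\left(-23376 - -22779\right) - 9636\right) = \left(\left(16735 + \frac{1}{4} \cdot 4225\right) \left(-16124\right) - 41260\right) \left(\left(-23376 + 22779\right) - 9636\right) = \left(\left(16735 + \frac{4225}{4}\right) \left(-16124\right) - 41260\right) \left(-597 - 9636\right) = \left(\frac{71165}{4} \left(-16124\right) - 41260\right) \left(-10233\right) = \left(-286866115 - 41260\right) \left(-10233\right) = \left(-286907375\right) \left(-10233\right) = 2935923168375$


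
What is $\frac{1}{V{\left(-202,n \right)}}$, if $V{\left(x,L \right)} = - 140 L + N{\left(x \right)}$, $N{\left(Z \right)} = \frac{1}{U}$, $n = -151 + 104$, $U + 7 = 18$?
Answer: $\frac{11}{72381} \approx 0.00015197$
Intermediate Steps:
$U = 11$ ($U = -7 + 18 = 11$)
$n = -47$
$N{\left(Z \right)} = \frac{1}{11}$
$V{\left(x,L \right)} = \frac{1}{11} - 140 L$ ($V{\left(x,L \right)} = - 140 L + \frac{1}{11} = \frac{1}{11} - 140 L$)
$\frac{1}{V{\left(-202,n \right)}} = \frac{1}{\frac{1}{11} - -6580} = \frac{1}{\frac{1}{11} + 6580} = \frac{1}{\frac{72381}{11}} = \frac{11}{72381}$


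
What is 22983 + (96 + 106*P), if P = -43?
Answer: 18521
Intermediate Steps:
22983 + (96 + 106*P) = 22983 + (96 + 106*(-43)) = 22983 + (96 - 4558) = 22983 - 4462 = 18521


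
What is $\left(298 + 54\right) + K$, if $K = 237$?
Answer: $589$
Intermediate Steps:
$\left(298 + 54\right) + K = \left(298 + 54\right) + 237 = 352 + 237 = 589$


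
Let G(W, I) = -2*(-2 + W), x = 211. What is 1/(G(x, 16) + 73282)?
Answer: 1/72864 ≈ 1.3724e-5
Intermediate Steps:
G(W, I) = 4 - 2*W
1/(G(x, 16) + 73282) = 1/((4 - 2*211) + 73282) = 1/((4 - 422) + 73282) = 1/(-418 + 73282) = 1/72864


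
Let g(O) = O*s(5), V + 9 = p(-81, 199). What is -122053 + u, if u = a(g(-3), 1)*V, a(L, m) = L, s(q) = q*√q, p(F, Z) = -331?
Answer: -122053 + 5100*√5 ≈ -1.1065e+5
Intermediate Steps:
V = -340 (V = -9 - 331 = -340)
s(q) = q^(3/2)
g(O) = 5*O*√5 (g(O) = O*5^(3/2) = O*(5*√5) = 5*O*√5)
u = 5100*√5 (u = (5*(-3)*√5)*(-340) = -15*√5*(-340) = 5100*√5 ≈ 11404.)
-122053 + u = -122053 + 5100*√5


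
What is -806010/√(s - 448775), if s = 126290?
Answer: 53734*I*√322485/21499 ≈ 1419.3*I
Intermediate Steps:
-806010/√(s - 448775) = -806010/√(126290 - 448775) = -806010*(-I*√322485/322485) = -(-53734)*I*√322485/21499 = 53734*I*√322485/21499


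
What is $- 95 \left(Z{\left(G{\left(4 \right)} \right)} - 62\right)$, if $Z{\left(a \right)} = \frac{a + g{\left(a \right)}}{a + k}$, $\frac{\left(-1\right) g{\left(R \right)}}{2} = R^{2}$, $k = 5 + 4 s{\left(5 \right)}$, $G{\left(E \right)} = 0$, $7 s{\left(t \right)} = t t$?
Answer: $5890$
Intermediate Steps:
$s{\left(t \right)} = \frac{t^{2}}{7}$ ($s{\left(t \right)} = \frac{t t}{7} = \frac{t^{2}}{7}$)
$k = \frac{135}{7}$ ($k = 5 + 4 \frac{5^{2}}{7} = 5 + 4 \cdot \frac{1}{7} \cdot 25 = 5 + 4 \cdot \frac{25}{7} = 5 + \frac{100}{7} = \frac{135}{7} \approx 19.286$)
$g{\left(R \right)} = - 2 R^{2}$
$Z{\left(a \right)} = \frac{a - 2 a^{2}}{\frac{135}{7} + a}$ ($Z{\left(a \right)} = \frac{a - 2 a^{2}}{a + \frac{135}{7}} = \frac{a - 2 a^{2}}{\frac{135}{7} + a}$)
$- 95 \left(Z{\left(G{\left(4 \right)} \right)} - 62\right) = - 95 \left(7 \cdot 0 \frac{1}{135 + 7 \cdot 0} \left(1 - 0\right) - 62\right) = - 95 \left(7 \cdot 0 \frac{1}{135 + 0} \left(1 + 0\right) - 62\right) = - 95 \left(7 \cdot 0 \cdot \frac{1}{135} \cdot 1 - 62\right) = - 95 \left(0 - 62\right) = \left(-95\right) \left(-62\right) = 5890$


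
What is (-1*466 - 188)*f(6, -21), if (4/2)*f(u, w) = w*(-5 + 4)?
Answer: -6867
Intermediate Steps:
f(u, w) = -w/2 (f(u, w) = (w*(-5 + 4))/2 = (w*(-1))/2 = (-w)/2 = -w/2)
(-1*466 - 188)*f(6, -21) = (-1*466 - 188)*(-½*(-21)) = (-466 - 188)*(21/2) = -654*21/2 = -6867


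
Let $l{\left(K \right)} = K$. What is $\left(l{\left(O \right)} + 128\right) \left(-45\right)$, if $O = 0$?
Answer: $-5760$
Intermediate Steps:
$\left(l{\left(O \right)} + 128\right) \left(-45\right) = \left(0 + 128\right) \left(-45\right) = 128 \left(-45\right) = -5760$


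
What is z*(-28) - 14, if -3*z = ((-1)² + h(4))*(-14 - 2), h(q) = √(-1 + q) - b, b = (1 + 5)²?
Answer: 15638/3 - 448*√3/3 ≈ 4954.0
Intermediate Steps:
b = 36 (b = 6² = 36)
h(q) = -36 + √(-1 + q) (h(q) = √(-1 + q) - 1*36 = √(-1 + q) - 36 = -36 + √(-1 + q))
z = -560/3 + 16*√3/3 (z = -((-1)² + (-36 + √(-1 + 4)))*(-14 - 2)/3 = -(1 + (-36 + √3))*(-16)/3 = -(-35 + √3)*(-16)/3 = -(560 - 16*√3)/3 = -560/3 + 16*√3/3 ≈ -177.43)
z*(-28) - 14 = (-560/3 + 16*√3/3)*(-28) - 14 = (15680/3 - 448*√3/3) - 14 = 15638/3 - 448*√3/3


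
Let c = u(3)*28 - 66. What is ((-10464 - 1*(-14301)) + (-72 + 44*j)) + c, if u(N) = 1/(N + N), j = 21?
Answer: 13883/3 ≈ 4627.7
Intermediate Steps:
u(N) = 1/(2*N)
c = -184/3 (c = ((½)/3)*28 - 66 = ((½)*(⅓))*28 - 66 = (⅙)*28 - 66 = 14/3 - 66 = -184/3 ≈ -61.333)
((-10464 - 1*(-14301)) + (-72 + 44*j)) + c = ((-10464 - 1*(-14301)) + (-72 + 44*21)) - 184/3 = ((-10464 + 14301) + (-72 + 924)) - 184/3 = (3837 + 852) - 184/3 = 4689 - 184/3 = 13883/3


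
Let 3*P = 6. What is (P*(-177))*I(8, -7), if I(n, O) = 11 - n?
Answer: -1062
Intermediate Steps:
P = 2 (P = (1/3)*6 = 2)
(P*(-177))*I(8, -7) = (2*(-177))*(11 - 1*8) = -354*(11 - 8) = -354*3 = -1062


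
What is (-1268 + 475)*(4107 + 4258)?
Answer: -6633445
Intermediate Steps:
(-1268 + 475)*(4107 + 4258) = -793*8365 = -6633445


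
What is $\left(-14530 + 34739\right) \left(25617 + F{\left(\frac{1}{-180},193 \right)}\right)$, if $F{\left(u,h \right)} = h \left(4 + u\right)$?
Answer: $\frac{95989253843}{180} \approx 5.3327 \cdot 10^{8}$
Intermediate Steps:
$\left(-14530 + 34739\right) \left(25617 + F{\left(\frac{1}{-180},193 \right)}\right) = \left(-14530 + 34739\right) \left(25617 + 193 \left(4 + \frac{1}{-180}\right)\right) = 20209 \left(25617 + 193 \left(4 - \frac{1}{180}\right)\right) = 20209 \left(25617 + 193 \cdot \frac{719}{180}\right) = 20209 \left(25617 + \frac{138767}{180}\right) = 20209 \cdot \frac{4749827}{180} = \frac{95989253843}{180}$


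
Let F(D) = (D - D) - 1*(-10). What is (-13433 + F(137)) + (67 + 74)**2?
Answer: 6458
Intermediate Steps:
F(D) = 10 (F(D) = 0 + 10 = 10)
(-13433 + F(137)) + (67 + 74)**2 = (-13433 + 10) + (67 + 74)**2 = -13423 + 141**2 = -13423 + 19881 = 6458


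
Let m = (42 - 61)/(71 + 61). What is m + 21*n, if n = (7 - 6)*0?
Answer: -19/132 ≈ -0.14394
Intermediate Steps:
m = -19/132 ≈ -0.14394
n = 0 (n = 1*0 = 0)
m + 21*n = -19/132 + 21*0 = -19/132 + 0 = -19/132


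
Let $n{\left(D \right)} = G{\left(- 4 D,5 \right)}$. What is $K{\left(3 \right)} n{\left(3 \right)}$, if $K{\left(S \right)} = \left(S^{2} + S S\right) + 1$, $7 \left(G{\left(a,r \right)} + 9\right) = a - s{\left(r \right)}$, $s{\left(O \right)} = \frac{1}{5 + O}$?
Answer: $- \frac{14269}{70} \approx -203.84$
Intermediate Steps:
$G{\left(a,r \right)} = -9 - \frac{1}{7 \left(5 + r\right)} + \frac{a}{7}$ ($G{\left(a,r \right)} = -9 + \frac{a - \frac{1}{5 + r}}{7} = -9 + \left(- \frac{1}{7 \left(5 + r\right)} + \frac{a}{7}\right) = -9 - \frac{1}{7 \left(5 + r\right)} + \frac{a}{7}$)
$K{\left(S \right)} = 1 + 2 S^{2}$ ($K{\left(S \right)} = \left(S^{2} + S^{2}\right) + 1 = 2 S^{2} + 1 = 1 + 2 S^{2}$)
$n{\left(D \right)} = - \frac{631}{70} - \frac{4 D}{7}$ ($n{\left(D \right)} = \frac{-1 + \left(-63 - 4 D\right) \left(5 + 5\right)}{7 \left(5 + 5\right)} = \frac{-1 + \left(-63 - 4 D\right) 10}{7 \cdot 10} = \frac{1}{7} \cdot \frac{1}{10} \left(-1 - \left(630 + 40 D\right)\right) = \frac{1}{7} \cdot \frac{1}{10} \left(-631 - 40 D\right) = - \frac{631}{70} - \frac{4 D}{7}$)
$K{\left(3 \right)} n{\left(3 \right)} = \left(1 + 2 \cdot 3^{2}\right) \left(- \frac{631}{70} - \frac{12}{7}\right) = \left(1 + 2 \cdot 9\right) \left(- \frac{631}{70} - \frac{12}{7}\right) = \left(1 + 18\right) \left(- \frac{751}{70}\right) = 19 \left(- \frac{751}{70}\right) = - \frac{14269}{70}$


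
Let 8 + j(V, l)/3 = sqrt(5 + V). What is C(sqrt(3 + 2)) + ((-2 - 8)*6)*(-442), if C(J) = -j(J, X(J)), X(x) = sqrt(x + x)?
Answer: 26544 - 3*sqrt(5 + sqrt(5)) ≈ 26536.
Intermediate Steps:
X(x) = sqrt(2)*sqrt(x) (X(x) = sqrt(2*x) = sqrt(2)*sqrt(x))
j(V, l) = -24 + 3*sqrt(5 + V)
C(J) = 24 - 3*sqrt(5 + J) (C(J) = -(-24 + 3*sqrt(5 + J)) = 24 - 3*sqrt(5 + J))
C(sqrt(3 + 2)) + ((-2 - 8)*6)*(-442) = (24 - 3*sqrt(5 + sqrt(3 + 2))) + ((-2 - 8)*6)*(-442) = (24 - 3*sqrt(5 + sqrt(5))) - 10*6*(-442) = (24 - 3*sqrt(5 + sqrt(5))) - 60*(-442) = (24 - 3*sqrt(5 + sqrt(5))) + 26520 = 26544 - 3*sqrt(5 + sqrt(5))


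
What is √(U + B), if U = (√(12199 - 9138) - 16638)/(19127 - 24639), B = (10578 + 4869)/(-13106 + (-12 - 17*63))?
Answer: √(2951103214597356 - 277429599538*√3061)/39104884 ≈ 1.3856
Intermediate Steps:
B = -15447/14189 (B = 15447/(-13106 + (-12 - 1071)) = 15447/(-13106 - 1083) = 15447/(-14189) = 15447*(-1/14189) = -15447/14189 ≈ -1.0887)
U = 8319/2756 - √3061/5512 (U = (√3061 - 16638)/(-5512) = (-16638 + √3061)*(-1/5512) = 8319/2756 - √3061/5512 ≈ 3.0085)
√(U + B) = √((8319/2756 - √3061/5512) - 15447/14189) = √(75466359/39104884 - √3061/5512)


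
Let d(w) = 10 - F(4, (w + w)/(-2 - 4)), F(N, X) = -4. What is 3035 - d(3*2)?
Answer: 3021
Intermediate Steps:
d(w) = 14 (d(w) = 10 - 1*(-4) = 10 + 4 = 14)
3035 - d(3*2) = 3035 - 1*14 = 3035 - 14 = 3021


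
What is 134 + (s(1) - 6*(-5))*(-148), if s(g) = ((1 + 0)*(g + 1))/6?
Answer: -13066/3 ≈ -4355.3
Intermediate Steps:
s(g) = ⅙ + g/6 (s(g) = (1*(1 + g))*(⅙) = (1 + g)*(⅙) = ⅙ + g/6)
134 + (s(1) - 6*(-5))*(-148) = 134 + ((⅙ + (⅙)*1) - 6*(-5))*(-148) = 134 + ((⅙ + ⅙) + 30)*(-148) = 134 + (⅓ + 30)*(-148) = 134 + (91/3)*(-148) = 134 - 13468/3 = -13066/3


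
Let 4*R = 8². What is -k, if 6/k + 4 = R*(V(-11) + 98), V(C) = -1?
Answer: -1/258 ≈ -0.0038760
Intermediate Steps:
R = 16 (R = (¼)*8² = (¼)*64 = 16)
k = 1/258 (k = 6/(-4 + 16*(-1 + 98)) = 6/(-4 + 16*97) = 6/(-4 + 1552) = 6/1548 = 6*(1/1548) = 1/258 ≈ 0.0038760)
-k = -1*1/258 = -1/258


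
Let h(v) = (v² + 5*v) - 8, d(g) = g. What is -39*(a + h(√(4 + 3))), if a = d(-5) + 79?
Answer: -2847 - 195*√7 ≈ -3362.9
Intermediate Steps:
a = 74 (a = -5 + 79 = 74)
h(v) = -8 + v² + 5*v
-39*(a + h(√(4 + 3))) = -39*(74 + (-8 + (√(4 + 3))² + 5*√(4 + 3))) = -39*(74 + (-8 + (√7)² + 5*√7)) = -39*(74 + (-8 + 7 + 5*√7)) = -39*(74 + (-1 + 5*√7)) = -39*(73 + 5*√7) = -2847 - 195*√7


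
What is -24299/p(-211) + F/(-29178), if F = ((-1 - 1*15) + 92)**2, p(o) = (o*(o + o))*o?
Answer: -53904847345/274096118718 ≈ -0.19666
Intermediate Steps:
p(o) = 2*o**3 (p(o) = (o*(2*o))*o = (2*o**2)*o = 2*o**3)
F = 5776 (F = ((-1 - 15) + 92)**2 = (-16 + 92)**2 = 76**2 = 5776)
-24299/p(-211) + F/(-29178) = -24299/(2*(-211)**3) + 5776/(-29178) = -24299/(2*(-9393931)) + 5776*(-1/29178) = -24299/(-18787862) - 2888/14589 = -24299*(-1/18787862) - 2888/14589 = 24299/18787862 - 2888/14589 = -53904847345/274096118718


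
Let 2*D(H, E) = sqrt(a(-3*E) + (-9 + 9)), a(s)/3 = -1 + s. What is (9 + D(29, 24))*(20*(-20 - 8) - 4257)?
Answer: -43353 - 4817*I*sqrt(219)/2 ≈ -43353.0 - 35643.0*I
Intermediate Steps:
a(s) = -3 + 3*s (a(s) = 3*(-1 + s) = -3 + 3*s)
D(H, E) = sqrt(-3 - 9*E)/2 (D(H, E) = sqrt((-3 + 3*(-3*E)) + (-9 + 9))/2 = sqrt((-3 - 9*E) + 0)/2 = sqrt(-3 - 9*E)/2)
(9 + D(29, 24))*(20*(-20 - 8) - 4257) = (9 + sqrt(-3 - 9*24)/2)*(20*(-20 - 8) - 4257) = (9 + sqrt(-3 - 216)/2)*(20*(-28) - 4257) = (9 + sqrt(-219)/2)*(-560 - 4257) = (9 + (I*sqrt(219))/2)*(-4817) = (9 + I*sqrt(219)/2)*(-4817) = -43353 - 4817*I*sqrt(219)/2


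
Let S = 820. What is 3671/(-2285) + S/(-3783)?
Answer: -15761093/8644155 ≈ -1.8233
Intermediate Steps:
3671/(-2285) + S/(-3783) = 3671/(-2285) + 820/(-3783) = 3671*(-1/2285) + 820*(-1/3783) = -3671/2285 - 820/3783 = -15761093/8644155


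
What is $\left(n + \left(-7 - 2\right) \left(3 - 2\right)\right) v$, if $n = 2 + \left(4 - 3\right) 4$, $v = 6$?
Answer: $-18$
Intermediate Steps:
$n = 6$ ($n = 2 + 1 \cdot 4 = 2 + 4 = 6$)
$\left(n + \left(-7 - 2\right) \left(3 - 2\right)\right) v = \left(6 + \left(-7 - 2\right) \left(3 - 2\right)\right) 6 = \left(6 - 9\right) 6 = \left(-3\right) 6 = -18$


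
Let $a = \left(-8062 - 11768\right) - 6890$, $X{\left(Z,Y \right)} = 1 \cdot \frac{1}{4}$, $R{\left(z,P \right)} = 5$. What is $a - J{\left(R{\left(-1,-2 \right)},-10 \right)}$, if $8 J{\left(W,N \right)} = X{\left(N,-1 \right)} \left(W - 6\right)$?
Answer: $- \frac{855039}{32} \approx -26720.0$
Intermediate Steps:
$X{\left(Z,Y \right)} = \frac{1}{4}$ ($X{\left(Z,Y \right)} = 1 \cdot \frac{1}{4} = \frac{1}{4}$)
$J{\left(W,N \right)} = - \frac{3}{16} + \frac{W}{32}$ ($J{\left(W,N \right)} = \frac{\frac{1}{4} \left(W - 6\right)}{8} = \frac{\frac{1}{4} \left(-6 + W\right)}{8} = \frac{- \frac{3}{2} + \frac{W}{4}}{8} = - \frac{3}{16} + \frac{W}{32}$)
$a = -26720$ ($a = -19830 - 6890 = -26720$)
$a - J{\left(R{\left(-1,-2 \right)},-10 \right)} = -26720 - \left(- \frac{3}{16} + \frac{1}{32} \cdot 5\right) = -26720 - \left(- \frac{3}{16} + \frac{5}{32}\right) = -26720 - - \frac{1}{32} = -26720 + \frac{1}{32} = - \frac{855039}{32}$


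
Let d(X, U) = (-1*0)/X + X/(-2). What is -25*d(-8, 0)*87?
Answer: -8700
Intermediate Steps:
d(X, U) = -X/2 (d(X, U) = 0/X + X*(-½) = 0 - X/2 = -X/2)
-25*d(-8, 0)*87 = -(-25)*(-8)/2*87 = -25*4*87 = -100*87 = -8700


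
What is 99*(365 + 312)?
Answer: 67023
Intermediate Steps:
99*(365 + 312) = 99*677 = 67023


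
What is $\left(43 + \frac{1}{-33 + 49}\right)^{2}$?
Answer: $\frac{474721}{256} \approx 1854.4$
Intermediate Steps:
$\left(43 + \frac{1}{-33 + 49}\right)^{2} = \left(43 + \frac{1}{16}\right)^{2} = \left(\frac{689}{16}\right)^{2} = \frac{474721}{256}$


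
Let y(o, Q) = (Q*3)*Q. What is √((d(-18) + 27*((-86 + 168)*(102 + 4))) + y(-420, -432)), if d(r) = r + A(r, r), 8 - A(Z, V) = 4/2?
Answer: 4*√49659 ≈ 891.37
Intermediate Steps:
A(Z, V) = 6 (A(Z, V) = 8 - 4/2 = 8 - 1*2 = 8 - 2 = 6)
y(o, Q) = 3*Q² (y(o, Q) = (3*Q)*Q = 3*Q²)
d(r) = 6 + r (d(r) = r + 6 = 6 + r)
√((d(-18) + 27*((-86 + 168)*(102 + 4))) + y(-420, -432)) = √(((6 - 18) + 27*((-86 + 168)*(102 + 4))) + 3*(-432)²) = √((-12 + 27*(82*106)) + 3*186624) = √((-12 + 27*8692) + 559872) = √((-12 + 234684) + 559872) = √(234672 + 559872) = √794544 = 4*√49659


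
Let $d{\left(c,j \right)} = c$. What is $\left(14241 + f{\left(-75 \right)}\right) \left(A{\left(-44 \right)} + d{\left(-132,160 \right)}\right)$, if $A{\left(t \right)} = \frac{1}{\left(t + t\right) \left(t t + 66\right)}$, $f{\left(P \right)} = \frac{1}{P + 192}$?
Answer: $- \frac{19373911357067}{10306296} \approx -1.8798 \cdot 10^{6}$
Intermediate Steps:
$f{\left(P \right)} = \frac{1}{192 + P}$
$A{\left(t \right)} = \frac{1}{2 t \left(66 + t^{2}\right)}$ ($A{\left(t \right)} = \frac{1}{2 t \left(t^{2} + 66\right)} = \frac{\frac{1}{2} \frac{1}{t}}{66 + t^{2}} = \frac{1}{2 t \left(66 + t^{2}\right)}$)
$\left(14241 + f{\left(-75 \right)}\right) \left(A{\left(-44 \right)} + d{\left(-132,160 \right)}\right) = \left(14241 + \frac{1}{192 - 75}\right) \left(\frac{1}{2 \left(-44\right) \left(66 + \left(-44\right)^{2}\right)} - 132\right) = \left(14241 + \frac{1}{117}\right) \left(\frac{1}{2} \left(- \frac{1}{44}\right) \frac{1}{66 + 1936} - 132\right) = \left(14241 + \frac{1}{117}\right) \left(\frac{1}{2} \left(- \frac{1}{44}\right) \frac{1}{2002} - 132\right) = \frac{1666198 \left(\frac{1}{2} \left(- \frac{1}{44}\right) \frac{1}{2002} - 132\right)}{117} = \frac{1666198 \left(- \frac{1}{176176} - 132\right)}{117} = \frac{1666198}{117} \left(- \frac{23255233}{176176}\right) = - \frac{19373911357067}{10306296}$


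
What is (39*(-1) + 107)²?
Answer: 4624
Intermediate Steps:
(39*(-1) + 107)² = (-39 + 107)² = 68² = 4624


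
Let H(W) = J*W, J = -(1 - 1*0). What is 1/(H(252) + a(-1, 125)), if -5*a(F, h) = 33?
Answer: -5/1293 ≈ -0.0038670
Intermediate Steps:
a(F, h) = -33/5 (a(F, h) = -1/5*33 = -33/5)
J = -1 (J = -(1 + 0) = -1*1 = -1)
H(W) = -W
1/(H(252) + a(-1, 125)) = 1/(-1*252 - 33/5) = 1/(-252 - 33/5) = 1/(-1293/5) = -5/1293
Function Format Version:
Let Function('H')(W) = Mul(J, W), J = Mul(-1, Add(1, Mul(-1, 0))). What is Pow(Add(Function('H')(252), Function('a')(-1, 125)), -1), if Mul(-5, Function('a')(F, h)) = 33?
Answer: Rational(-5, 1293) ≈ -0.0038670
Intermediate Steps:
Function('a')(F, h) = Rational(-33, 5) (Function('a')(F, h) = Mul(Rational(-1, 5), 33) = Rational(-33, 5))
J = -1 (J = Mul(-1, Add(1, 0)) = Mul(-1, 1) = -1)
Function('H')(W) = Mul(-1, W)
Pow(Add(Function('H')(252), Function('a')(-1, 125)), -1) = Pow(Add(Mul(-1, 252), Rational(-33, 5)), -1) = Pow(Add(-252, Rational(-33, 5)), -1) = Pow(Rational(-1293, 5), -1) = Rational(-5, 1293)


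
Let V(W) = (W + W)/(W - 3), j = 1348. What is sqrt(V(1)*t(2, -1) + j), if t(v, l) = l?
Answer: sqrt(1349) ≈ 36.729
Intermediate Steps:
V(W) = 2*W/(-3 + W) (V(W) = (2*W)/(-3 + W) = 2*W/(-3 + W))
sqrt(V(1)*t(2, -1) + j) = sqrt((2*1/(-3 + 1))*(-1) + 1348) = sqrt((2*1/(-2))*(-1) + 1348) = sqrt((2*1*(-1/2))*(-1) + 1348) = sqrt(-1*(-1) + 1348) = sqrt(1 + 1348) = sqrt(1349)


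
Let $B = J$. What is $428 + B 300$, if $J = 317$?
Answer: $95528$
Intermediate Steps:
$B = 317$
$428 + B 300 = 428 + 317 \cdot 300 = 428 + 95100 = 95528$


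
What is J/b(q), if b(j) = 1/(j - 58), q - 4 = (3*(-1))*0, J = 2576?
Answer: -139104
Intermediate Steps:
q = 4 (q = 4 + (3*(-1))*0 = 4 - 3*0 = 4 + 0 = 4)
b(j) = 1/(-58 + j)
J/b(q) = 2576/(1/(-58 + 4)) = 2576/(1/(-54)) = 2576/(-1/54) = 2576*(-54) = -139104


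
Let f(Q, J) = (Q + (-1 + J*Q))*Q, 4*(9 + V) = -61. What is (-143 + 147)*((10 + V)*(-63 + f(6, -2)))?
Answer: 5985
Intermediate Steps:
V = -97/4 (V = -9 + (¼)*(-61) = -9 - 61/4 = -97/4 ≈ -24.250)
f(Q, J) = Q*(-1 + Q + J*Q) (f(Q, J) = (-1 + Q + J*Q)*Q = Q*(-1 + Q + J*Q))
(-143 + 147)*((10 + V)*(-63 + f(6, -2))) = (-143 + 147)*((10 - 97/4)*(-63 + 6*(-1 + 6 - 2*6))) = 4*(-57*(-63 + 6*(-1 + 6 - 12))/4) = 4*(-57*(-63 + 6*(-7))/4) = 4*(-57*(-63 - 42)/4) = 4*(-57/4*(-105)) = 4*(5985/4) = 5985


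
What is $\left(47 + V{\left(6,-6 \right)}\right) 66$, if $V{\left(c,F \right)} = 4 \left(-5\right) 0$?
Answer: $3102$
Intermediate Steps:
$V{\left(c,F \right)} = 0$ ($V{\left(c,F \right)} = \left(-20\right) 0 = 0$)
$\left(47 + V{\left(6,-6 \right)}\right) 66 = \left(47 + 0\right) 66 = 47 \cdot 66 = 3102$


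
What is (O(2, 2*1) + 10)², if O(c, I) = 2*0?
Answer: 100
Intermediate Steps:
O(c, I) = 0
(O(2, 2*1) + 10)² = (0 + 10)² = 10² = 100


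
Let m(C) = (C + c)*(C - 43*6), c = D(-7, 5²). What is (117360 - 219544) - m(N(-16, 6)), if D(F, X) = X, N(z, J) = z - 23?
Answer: -106342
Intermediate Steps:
N(z, J) = -23 + z
c = 25 (c = 5² = 25)
m(C) = (-258 + C)*(25 + C) (m(C) = (C + 25)*(C - 43*6) = (25 + C)*(C - 258) = (25 + C)*(-258 + C) = (-258 + C)*(25 + C))
(117360 - 219544) - m(N(-16, 6)) = (117360 - 219544) - (-6450 + (-23 - 16)² - 233*(-23 - 16)) = -102184 - (-6450 + (-39)² - 233*(-39)) = -102184 - (-6450 + 1521 + 9087) = -102184 - 1*4158 = -102184 - 4158 = -106342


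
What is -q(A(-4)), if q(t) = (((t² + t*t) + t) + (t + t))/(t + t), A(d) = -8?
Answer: 13/2 ≈ 6.5000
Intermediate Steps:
q(t) = (2*t² + 3*t)/(2*t) (q(t) = (((t² + t²) + t) + 2*t)/((2*t)) = ((2*t² + t) + 2*t)*(1/(2*t)) = ((t + 2*t²) + 2*t)*(1/(2*t)) = (2*t² + 3*t)*(1/(2*t)) = (2*t² + 3*t)/(2*t))
-q(A(-4)) = -(3/2 - 8) = -1*(-13/2) = 13/2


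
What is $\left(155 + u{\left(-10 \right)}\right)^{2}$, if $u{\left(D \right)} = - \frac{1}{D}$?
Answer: $\frac{2405601}{100} \approx 24056.0$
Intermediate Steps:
$\left(155 + u{\left(-10 \right)}\right)^{2} = \left(155 - \frac{1}{-10}\right)^{2} = \left(155 - - \frac{1}{10}\right)^{2} = \left(155 + \frac{1}{10}\right)^{2} = \left(\frac{1551}{10}\right)^{2} = \frac{2405601}{100}$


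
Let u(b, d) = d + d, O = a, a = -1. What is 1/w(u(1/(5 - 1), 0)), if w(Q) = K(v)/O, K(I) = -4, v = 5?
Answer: ¼ ≈ 0.25000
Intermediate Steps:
O = -1
u(b, d) = 2*d
w(Q) = 4 (w(Q) = -4/(-1) = -4*(-1) = 4)
1/w(u(1/(5 - 1), 0)) = 1/4 = ¼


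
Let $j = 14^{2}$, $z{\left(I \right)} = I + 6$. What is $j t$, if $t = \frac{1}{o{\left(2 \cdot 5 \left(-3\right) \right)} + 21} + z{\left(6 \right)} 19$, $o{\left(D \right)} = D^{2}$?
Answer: $\frac{41157844}{921} \approx 44688.0$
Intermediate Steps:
$z{\left(I \right)} = 6 + I$
$j = 196$
$t = \frac{209989}{921}$ ($t = \frac{1}{\left(2 \cdot 5 \left(-3\right)\right)^{2} + 21} + \left(6 + 6\right) 19 = \frac{1}{\left(10 \left(-3\right)\right)^{2} + 21} + 12 \cdot 19 = \frac{1}{\left(-30\right)^{2} + 21} + 228 = \frac{1}{900 + 21} + 228 = \frac{1}{921} + 228 = \frac{209989}{921} \approx 228.0$)
$j t = 196 \cdot \frac{209989}{921} = \frac{41157844}{921}$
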